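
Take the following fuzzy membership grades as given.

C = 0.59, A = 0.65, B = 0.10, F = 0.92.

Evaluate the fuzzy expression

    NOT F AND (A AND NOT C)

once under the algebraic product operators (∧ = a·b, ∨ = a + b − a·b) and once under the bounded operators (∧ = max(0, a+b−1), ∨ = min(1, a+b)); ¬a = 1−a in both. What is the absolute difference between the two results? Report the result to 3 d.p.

0.021

Under algebraic product:
  NOT F = 1 − 0.9200 = 0.0800
  NOT C = 1 − 0.5900 = 0.4100
  A AND NOT C = a·b on (0.6500, 0.4100) = 0.2665
  NOT F AND (A AND NOT C) = a·b on (0.0800, 0.2665) = 0.0213
  → value = 0.0213
Under bounded:
  NOT F = 1 − 0.92 = 0.08
  NOT C = 1 − 0.59 = 0.41
  A AND NOT C = max(0, a+b−1) on (0.65, 0.41) = 0.06
  NOT F AND (A AND NOT C) = max(0, a+b−1) on (0.08, 0.06) = 0.00
  → value = 0.0000
|0.0213 − 0.0000| = 0.021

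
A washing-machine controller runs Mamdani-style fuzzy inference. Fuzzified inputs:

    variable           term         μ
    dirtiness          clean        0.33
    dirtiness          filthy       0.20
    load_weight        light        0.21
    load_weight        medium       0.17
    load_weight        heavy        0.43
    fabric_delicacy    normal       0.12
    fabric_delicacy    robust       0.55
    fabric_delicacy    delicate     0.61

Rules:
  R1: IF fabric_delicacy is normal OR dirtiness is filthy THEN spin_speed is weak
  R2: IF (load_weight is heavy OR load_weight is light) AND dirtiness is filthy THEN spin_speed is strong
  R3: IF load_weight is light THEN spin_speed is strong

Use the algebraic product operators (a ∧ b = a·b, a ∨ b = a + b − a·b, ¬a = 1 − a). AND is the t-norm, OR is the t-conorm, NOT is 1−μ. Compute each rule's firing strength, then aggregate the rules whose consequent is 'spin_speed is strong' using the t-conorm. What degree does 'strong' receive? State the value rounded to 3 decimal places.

R1: normal=0.12, filthy=0.20; OR[a + b − a·b] → w = 0.2960
R2: (heavy=0.43 OR light=0.21) = 0.5497; AND[a·b] with filthy=0.20 → w = 0.1099
R3: light=0.21 → w = 0.2100
Rules with consequent 'strong': {R2, R3} → strengths 0.1099, 0.2100
Aggregate via t-conorm [a + b − a·b]: 0.2969

0.297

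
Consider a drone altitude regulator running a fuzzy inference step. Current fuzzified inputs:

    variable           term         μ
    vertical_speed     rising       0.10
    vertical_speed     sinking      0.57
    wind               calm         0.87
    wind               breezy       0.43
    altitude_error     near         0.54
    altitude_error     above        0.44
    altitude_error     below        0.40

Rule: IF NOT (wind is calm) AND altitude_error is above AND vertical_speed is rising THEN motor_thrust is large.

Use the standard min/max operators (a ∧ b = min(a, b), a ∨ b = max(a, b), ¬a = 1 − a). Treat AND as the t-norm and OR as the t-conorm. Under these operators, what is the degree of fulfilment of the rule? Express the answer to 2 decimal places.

firing strength: ¬calm=1−0.87=0.13, above=0.44, rising=0.10; AND[min(a, b)] → w = 0.10

0.10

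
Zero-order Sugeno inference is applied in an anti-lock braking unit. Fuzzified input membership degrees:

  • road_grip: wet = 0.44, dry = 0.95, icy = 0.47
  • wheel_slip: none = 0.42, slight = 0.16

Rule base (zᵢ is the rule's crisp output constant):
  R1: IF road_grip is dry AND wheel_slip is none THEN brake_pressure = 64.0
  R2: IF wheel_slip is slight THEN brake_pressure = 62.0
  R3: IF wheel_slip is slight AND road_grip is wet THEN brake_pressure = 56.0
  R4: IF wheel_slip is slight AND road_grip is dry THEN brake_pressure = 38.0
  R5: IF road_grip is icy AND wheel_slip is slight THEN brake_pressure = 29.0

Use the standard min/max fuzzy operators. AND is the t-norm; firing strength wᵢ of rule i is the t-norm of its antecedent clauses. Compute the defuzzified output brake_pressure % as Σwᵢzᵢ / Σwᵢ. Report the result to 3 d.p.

53.283

R1 (z=64.0): dry=0.95, none=0.42; AND[min(a, b)] → w = 0.42
R2 (z=62.0): slight=0.16 → w = 0.16
R3 (z=56.0): slight=0.16, wet=0.44; AND[min(a, b)] → w = 0.16
R4 (z=38.0): slight=0.16, dry=0.95; AND[min(a, b)] → w = 0.16
R5 (z=29.0): icy=0.47, slight=0.16; AND[min(a, b)] → w = 0.16
Weighted average = (0.42·64.0 + 0.16·62.0 + 0.16·56.0 + 0.16·38.0 + 0.16·29.0) / (0.42 + 0.16 + 0.16 + 0.16 + 0.16)
  = 56.4800 / 1.0600 = 53.283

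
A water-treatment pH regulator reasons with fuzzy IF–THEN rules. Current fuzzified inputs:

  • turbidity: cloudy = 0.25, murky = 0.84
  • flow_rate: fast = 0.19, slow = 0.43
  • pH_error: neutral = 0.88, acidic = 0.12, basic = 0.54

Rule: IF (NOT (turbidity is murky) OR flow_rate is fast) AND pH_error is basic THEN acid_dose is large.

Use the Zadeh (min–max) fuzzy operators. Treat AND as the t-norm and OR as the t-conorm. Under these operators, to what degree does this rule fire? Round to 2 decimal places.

0.19

firing strength: (¬murky=1−0.84=0.16 OR fast=0.19) = 0.19; AND[min(a, b)] with basic=0.54 → w = 0.19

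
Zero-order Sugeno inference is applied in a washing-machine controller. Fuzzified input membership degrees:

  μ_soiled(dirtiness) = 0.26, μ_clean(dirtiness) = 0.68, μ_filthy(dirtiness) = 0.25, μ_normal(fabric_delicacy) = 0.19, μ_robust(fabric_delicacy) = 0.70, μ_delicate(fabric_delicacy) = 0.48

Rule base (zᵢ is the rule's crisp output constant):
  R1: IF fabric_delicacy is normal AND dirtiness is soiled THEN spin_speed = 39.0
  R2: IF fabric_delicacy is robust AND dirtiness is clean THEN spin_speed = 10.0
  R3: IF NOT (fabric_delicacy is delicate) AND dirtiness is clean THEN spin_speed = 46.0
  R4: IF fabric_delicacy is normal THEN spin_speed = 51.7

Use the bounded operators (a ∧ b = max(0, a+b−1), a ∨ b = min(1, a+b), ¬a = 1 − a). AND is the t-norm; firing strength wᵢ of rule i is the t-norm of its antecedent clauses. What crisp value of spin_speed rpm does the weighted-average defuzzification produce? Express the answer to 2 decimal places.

29.64

R1 (z=39.0): normal=0.19, soiled=0.26; AND[max(0, a+b−1)] → w = 0.00
R2 (z=10.0): robust=0.70, clean=0.68; AND[max(0, a+b−1)] → w = 0.38
R3 (z=46.0): ¬delicate=1−0.48=0.52, clean=0.68; AND[max(0, a+b−1)] → w = 0.20
R4 (z=51.7): normal=0.19 → w = 0.19
Weighted average = (0.00·39.0 + 0.38·10.0 + 0.20·46.0 + 0.19·51.7) / (0.00 + 0.38 + 0.20 + 0.19)
  = 22.8230 / 0.7700 = 29.64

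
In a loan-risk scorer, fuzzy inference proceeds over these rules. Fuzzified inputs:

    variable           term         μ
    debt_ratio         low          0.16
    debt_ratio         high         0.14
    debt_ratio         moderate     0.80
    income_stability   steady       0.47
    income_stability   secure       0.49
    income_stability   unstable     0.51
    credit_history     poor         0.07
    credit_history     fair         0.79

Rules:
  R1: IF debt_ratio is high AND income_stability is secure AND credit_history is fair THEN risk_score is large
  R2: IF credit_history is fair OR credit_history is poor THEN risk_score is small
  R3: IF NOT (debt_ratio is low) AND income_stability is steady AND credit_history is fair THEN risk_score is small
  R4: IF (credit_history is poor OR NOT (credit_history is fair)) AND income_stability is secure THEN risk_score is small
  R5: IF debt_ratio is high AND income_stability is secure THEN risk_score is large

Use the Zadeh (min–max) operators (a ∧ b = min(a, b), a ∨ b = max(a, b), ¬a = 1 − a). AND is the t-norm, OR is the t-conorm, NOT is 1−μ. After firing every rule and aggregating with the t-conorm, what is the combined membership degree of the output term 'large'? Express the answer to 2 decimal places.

R1: high=0.14, secure=0.49, fair=0.79; AND[min(a, b)] → w = 0.14
R2: fair=0.79, poor=0.07; OR[max(a, b)] → w = 0.79
R3: ¬low=1−0.16=0.84, steady=0.47, fair=0.79; AND[min(a, b)] → w = 0.47
R4: (poor=0.07 OR ¬fair=1−0.79=0.21) = 0.21; AND[min(a, b)] with secure=0.49 → w = 0.21
R5: high=0.14, secure=0.49; AND[min(a, b)] → w = 0.14
Rules with consequent 'large': {R1, R5} → strengths 0.14, 0.14
Aggregate via t-conorm [max(a, b)]: 0.14

0.14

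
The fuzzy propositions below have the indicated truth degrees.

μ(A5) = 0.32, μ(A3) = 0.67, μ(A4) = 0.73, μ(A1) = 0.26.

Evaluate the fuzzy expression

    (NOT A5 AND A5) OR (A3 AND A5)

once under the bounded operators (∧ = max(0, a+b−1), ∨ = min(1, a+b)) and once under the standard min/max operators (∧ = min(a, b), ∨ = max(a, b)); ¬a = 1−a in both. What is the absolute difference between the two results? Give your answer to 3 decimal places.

0.320

Under bounded:
  NOT A5 = 1 − 0.32 = 0.68
  NOT A5 AND A5 = max(0, a+b−1) on (0.68, 0.32) = 0.00
  A3 AND A5 = max(0, a+b−1) on (0.67, 0.32) = 0.00
  (NOT A5 AND A5) OR (A3 AND A5) = min(1, a+b) on (0.00, 0.00) = 0.00
  → value = 0.0000
Under standard min/max:
  NOT A5 = 1 − 0.32 = 0.68
  NOT A5 AND A5 = min(a, b) on (0.68, 0.32) = 0.32
  A3 AND A5 = min(a, b) on (0.67, 0.32) = 0.32
  (NOT A5 AND A5) OR (A3 AND A5) = max(a, b) on (0.32, 0.32) = 0.32
  → value = 0.3200
|0.0000 − 0.3200| = 0.320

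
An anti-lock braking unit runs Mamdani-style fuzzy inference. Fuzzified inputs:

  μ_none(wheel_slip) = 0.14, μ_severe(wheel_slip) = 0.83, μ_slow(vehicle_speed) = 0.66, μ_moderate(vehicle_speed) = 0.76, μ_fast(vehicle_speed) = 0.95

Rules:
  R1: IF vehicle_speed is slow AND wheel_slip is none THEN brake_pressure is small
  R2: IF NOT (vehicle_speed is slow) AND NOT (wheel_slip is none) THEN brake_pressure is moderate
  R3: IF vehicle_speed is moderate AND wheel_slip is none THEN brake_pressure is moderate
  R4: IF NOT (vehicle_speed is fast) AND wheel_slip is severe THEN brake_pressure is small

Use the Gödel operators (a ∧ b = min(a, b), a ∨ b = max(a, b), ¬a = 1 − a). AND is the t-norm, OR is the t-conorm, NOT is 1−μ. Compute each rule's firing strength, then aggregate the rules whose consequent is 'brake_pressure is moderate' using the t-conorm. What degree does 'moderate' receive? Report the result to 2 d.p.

R1: slow=0.66, none=0.14; AND[min(a, b)] → w = 0.14
R2: ¬slow=1−0.66=0.34, ¬none=1−0.14=0.86; AND[min(a, b)] → w = 0.34
R3: moderate=0.76, none=0.14; AND[min(a, b)] → w = 0.14
R4: ¬fast=1−0.95=0.05, severe=0.83; AND[min(a, b)] → w = 0.05
Rules with consequent 'moderate': {R2, R3} → strengths 0.34, 0.14
Aggregate via t-conorm [max(a, b)]: 0.34

0.34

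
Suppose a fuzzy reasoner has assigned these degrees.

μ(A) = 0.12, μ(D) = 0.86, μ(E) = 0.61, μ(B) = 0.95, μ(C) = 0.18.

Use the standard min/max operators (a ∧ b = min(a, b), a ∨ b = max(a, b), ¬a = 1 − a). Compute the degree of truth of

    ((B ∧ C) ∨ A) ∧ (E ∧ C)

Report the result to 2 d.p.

0.18

B ∧ C = min(a, b) on (0.95, 0.18) = 0.18
(B ∧ C) ∨ A = max(a, b) on (0.18, 0.12) = 0.18
E ∧ C = min(a, b) on (0.61, 0.18) = 0.18
((B ∧ C) ∨ A) ∧ (E ∧ C) = min(a, b) on (0.18, 0.18) = 0.18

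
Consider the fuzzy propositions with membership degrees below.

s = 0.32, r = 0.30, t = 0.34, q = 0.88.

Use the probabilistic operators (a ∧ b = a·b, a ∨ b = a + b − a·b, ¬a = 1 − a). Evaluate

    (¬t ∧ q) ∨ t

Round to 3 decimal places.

¬t = 1 − 0.3400 = 0.6600
¬t ∧ q = a·b on (0.6600, 0.8800) = 0.5808
(¬t ∧ q) ∨ t = a + b − a·b on (0.5808, 0.3400) = 0.7233

0.723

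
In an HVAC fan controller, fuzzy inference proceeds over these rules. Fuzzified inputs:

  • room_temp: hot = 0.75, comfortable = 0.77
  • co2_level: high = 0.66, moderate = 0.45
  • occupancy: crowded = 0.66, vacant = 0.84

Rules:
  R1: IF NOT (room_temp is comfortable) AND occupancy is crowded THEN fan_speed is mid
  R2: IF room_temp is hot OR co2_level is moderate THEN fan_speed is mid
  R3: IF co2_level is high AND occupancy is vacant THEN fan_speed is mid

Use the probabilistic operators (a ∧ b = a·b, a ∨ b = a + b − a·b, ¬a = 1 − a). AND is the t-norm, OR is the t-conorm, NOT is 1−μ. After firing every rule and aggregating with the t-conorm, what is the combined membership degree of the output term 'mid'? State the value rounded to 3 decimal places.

R1: ¬comfortable=1−0.77=0.23, crowded=0.66; AND[a·b] → w = 0.1518
R2: hot=0.75, moderate=0.45; OR[a + b − a·b] → w = 0.8625
R3: high=0.66, vacant=0.84; AND[a·b] → w = 0.5544
Rules with consequent 'mid': {R1, R2, R3} → strengths 0.1518, 0.8625, 0.5544
Aggregate via t-conorm [a + b − a·b]: 0.9480

0.948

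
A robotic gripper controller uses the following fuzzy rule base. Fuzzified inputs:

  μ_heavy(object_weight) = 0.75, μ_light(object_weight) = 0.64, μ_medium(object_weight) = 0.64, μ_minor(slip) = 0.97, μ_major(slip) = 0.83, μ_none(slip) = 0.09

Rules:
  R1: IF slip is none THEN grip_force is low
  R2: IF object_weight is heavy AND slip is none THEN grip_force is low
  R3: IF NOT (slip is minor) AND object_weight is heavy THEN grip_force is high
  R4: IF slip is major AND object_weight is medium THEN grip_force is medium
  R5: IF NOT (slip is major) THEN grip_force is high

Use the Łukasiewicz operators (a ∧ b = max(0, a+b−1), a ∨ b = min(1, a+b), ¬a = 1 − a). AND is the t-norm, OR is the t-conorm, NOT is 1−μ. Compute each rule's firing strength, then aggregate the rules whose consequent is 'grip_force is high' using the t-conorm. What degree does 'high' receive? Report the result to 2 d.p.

0.17

R1: none=0.09 → w = 0.09
R2: heavy=0.75, none=0.09; AND[max(0, a+b−1)] → w = 0.00
R3: ¬minor=1−0.97=0.03, heavy=0.75; AND[max(0, a+b−1)] → w = 0.00
R4: major=0.83, medium=0.64; AND[max(0, a+b−1)] → w = 0.47
R5: ¬major=1−0.83=0.17 → w = 0.17
Rules with consequent 'high': {R3, R5} → strengths 0.00, 0.17
Aggregate via t-conorm [min(1, a+b)]: 0.17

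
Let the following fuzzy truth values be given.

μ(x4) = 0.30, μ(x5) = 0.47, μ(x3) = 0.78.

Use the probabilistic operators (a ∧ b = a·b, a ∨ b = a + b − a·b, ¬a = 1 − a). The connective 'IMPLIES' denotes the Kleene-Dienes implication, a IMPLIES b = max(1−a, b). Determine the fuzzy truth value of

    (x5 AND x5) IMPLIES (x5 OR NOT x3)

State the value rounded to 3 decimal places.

x5 AND x5 = a·b on (0.4700, 0.4700) = 0.2209
NOT x3 = 1 − 0.7800 = 0.2200
x5 OR NOT x3 = a + b − a·b on (0.4700, 0.2200) = 0.5866
(x5 AND x5) IMPLIES (x5 OR NOT x3)  [Kleene-Dienes: max(1−a, b)] with a=0.2209, b=0.5866 → 0.7791

0.779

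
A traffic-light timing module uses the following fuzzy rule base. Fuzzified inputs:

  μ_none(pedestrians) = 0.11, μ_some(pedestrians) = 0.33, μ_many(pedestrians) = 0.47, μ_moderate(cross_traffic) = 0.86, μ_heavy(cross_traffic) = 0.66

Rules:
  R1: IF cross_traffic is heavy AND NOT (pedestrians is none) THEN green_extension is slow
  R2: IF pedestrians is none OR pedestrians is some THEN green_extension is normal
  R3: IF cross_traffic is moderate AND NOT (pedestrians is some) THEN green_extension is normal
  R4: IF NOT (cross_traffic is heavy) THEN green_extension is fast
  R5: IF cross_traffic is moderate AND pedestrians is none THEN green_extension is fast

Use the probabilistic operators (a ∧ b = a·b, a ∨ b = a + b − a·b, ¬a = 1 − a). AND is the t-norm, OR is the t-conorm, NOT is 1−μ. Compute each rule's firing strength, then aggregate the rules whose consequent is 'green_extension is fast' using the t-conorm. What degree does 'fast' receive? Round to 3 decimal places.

0.402

R1: heavy=0.66, ¬none=1−0.11=0.89; AND[a·b] → w = 0.5874
R2: none=0.11, some=0.33; OR[a + b − a·b] → w = 0.4037
R3: moderate=0.86, ¬some=1−0.33=0.67; AND[a·b] → w = 0.5762
R4: ¬heavy=1−0.66=0.34 → w = 0.3400
R5: moderate=0.86, none=0.11; AND[a·b] → w = 0.0946
Rules with consequent 'fast': {R4, R5} → strengths 0.3400, 0.0946
Aggregate via t-conorm [a + b − a·b]: 0.4024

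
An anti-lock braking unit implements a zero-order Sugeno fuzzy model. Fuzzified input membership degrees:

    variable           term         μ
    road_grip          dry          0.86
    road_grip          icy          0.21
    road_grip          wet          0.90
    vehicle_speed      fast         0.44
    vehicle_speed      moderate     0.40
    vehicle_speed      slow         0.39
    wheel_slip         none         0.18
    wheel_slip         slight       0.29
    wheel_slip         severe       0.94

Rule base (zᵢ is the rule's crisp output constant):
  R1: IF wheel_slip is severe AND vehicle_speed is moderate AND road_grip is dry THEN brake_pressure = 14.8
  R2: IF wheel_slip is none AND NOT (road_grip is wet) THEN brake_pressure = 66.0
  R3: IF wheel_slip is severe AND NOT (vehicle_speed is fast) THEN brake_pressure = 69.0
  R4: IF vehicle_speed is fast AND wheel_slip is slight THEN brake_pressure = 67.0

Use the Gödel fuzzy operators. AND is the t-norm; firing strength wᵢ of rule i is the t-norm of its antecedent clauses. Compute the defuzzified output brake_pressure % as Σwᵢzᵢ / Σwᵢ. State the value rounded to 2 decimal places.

52.29

R1 (z=14.8): severe=0.94, moderate=0.40, dry=0.86; AND[min(a, b)] → w = 0.40
R2 (z=66.0): none=0.18, ¬wet=1−0.90=0.10; AND[min(a, b)] → w = 0.10
R3 (z=69.0): severe=0.94, ¬fast=1−0.44=0.56; AND[min(a, b)] → w = 0.56
R4 (z=67.0): fast=0.44, slight=0.29; AND[min(a, b)] → w = 0.29
Weighted average = (0.40·14.8 + 0.10·66.0 + 0.56·69.0 + 0.29·67.0) / (0.40 + 0.10 + 0.56 + 0.29)
  = 70.5900 / 1.3500 = 52.29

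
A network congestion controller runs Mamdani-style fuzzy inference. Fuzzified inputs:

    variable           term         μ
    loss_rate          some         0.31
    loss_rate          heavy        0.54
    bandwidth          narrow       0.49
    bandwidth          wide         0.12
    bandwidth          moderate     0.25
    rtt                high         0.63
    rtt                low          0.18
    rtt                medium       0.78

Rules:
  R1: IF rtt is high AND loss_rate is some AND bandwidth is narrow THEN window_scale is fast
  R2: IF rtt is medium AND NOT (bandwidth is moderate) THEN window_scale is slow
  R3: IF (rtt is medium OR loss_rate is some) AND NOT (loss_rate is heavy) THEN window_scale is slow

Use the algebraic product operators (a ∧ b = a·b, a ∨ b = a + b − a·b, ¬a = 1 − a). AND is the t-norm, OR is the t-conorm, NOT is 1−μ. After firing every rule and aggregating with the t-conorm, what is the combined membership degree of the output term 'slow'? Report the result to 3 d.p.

R1: high=0.63, some=0.31, narrow=0.49; AND[a·b] → w = 0.0957
R2: medium=0.78, ¬moderate=1−0.25=0.75; AND[a·b] → w = 0.5850
R3: (medium=0.78 OR some=0.31) = 0.8482; AND[a·b] with ¬heavy=1−0.54=0.46 → w = 0.3902
Rules with consequent 'slow': {R2, R3} → strengths 0.5850, 0.3902
Aggregate via t-conorm [a + b − a·b]: 0.7469

0.747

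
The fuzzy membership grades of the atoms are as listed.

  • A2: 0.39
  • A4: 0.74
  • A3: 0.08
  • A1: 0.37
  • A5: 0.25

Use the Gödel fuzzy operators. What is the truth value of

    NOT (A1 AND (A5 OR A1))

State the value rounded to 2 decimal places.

A5 OR A1 = max(a, b) on (0.25, 0.37) = 0.37
A1 AND (A5 OR A1) = min(a, b) on (0.37, 0.37) = 0.37
NOT (A1 AND (A5 OR A1)) = 1 − 0.37 = 0.63

0.63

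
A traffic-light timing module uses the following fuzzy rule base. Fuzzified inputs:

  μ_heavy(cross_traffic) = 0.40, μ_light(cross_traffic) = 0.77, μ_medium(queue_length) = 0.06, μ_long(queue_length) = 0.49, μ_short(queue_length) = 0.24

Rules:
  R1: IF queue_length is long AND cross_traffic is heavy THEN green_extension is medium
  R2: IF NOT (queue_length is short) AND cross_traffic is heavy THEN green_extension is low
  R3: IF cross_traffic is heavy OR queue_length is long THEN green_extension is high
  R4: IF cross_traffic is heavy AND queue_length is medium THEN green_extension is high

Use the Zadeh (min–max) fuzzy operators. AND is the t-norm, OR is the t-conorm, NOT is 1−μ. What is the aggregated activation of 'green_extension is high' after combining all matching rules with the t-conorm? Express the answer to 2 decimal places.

0.49

R1: long=0.49, heavy=0.40; AND[min(a, b)] → w = 0.40
R2: ¬short=1−0.24=0.76, heavy=0.40; AND[min(a, b)] → w = 0.40
R3: heavy=0.40, long=0.49; OR[max(a, b)] → w = 0.49
R4: heavy=0.40, medium=0.06; AND[min(a, b)] → w = 0.06
Rules with consequent 'high': {R3, R4} → strengths 0.49, 0.06
Aggregate via t-conorm [max(a, b)]: 0.49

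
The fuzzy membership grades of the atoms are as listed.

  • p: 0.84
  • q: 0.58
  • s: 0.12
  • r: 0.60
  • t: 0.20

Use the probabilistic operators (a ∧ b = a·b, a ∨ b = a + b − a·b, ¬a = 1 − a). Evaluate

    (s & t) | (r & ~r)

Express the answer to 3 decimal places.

s & t = a·b on (0.1200, 0.2000) = 0.0240
~r = 1 − 0.6000 = 0.4000
r & ~r = a·b on (0.6000, 0.4000) = 0.2400
(s & t) | (r & ~r) = a + b − a·b on (0.0240, 0.2400) = 0.2582

0.258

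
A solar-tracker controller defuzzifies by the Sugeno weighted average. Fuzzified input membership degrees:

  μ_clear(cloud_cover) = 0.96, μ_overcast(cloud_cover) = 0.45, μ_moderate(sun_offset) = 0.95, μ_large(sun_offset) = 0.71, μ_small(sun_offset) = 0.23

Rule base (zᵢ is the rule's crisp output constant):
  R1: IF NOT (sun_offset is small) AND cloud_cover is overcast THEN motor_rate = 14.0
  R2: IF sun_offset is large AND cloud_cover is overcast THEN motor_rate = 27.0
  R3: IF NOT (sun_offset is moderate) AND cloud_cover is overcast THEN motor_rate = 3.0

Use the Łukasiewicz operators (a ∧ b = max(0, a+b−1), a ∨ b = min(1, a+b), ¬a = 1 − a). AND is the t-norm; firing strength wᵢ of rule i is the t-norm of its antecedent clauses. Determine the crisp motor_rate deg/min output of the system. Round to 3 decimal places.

19.474

R1 (z=14.0): ¬small=1−0.23=0.77, overcast=0.45; AND[max(0, a+b−1)] → w = 0.22
R2 (z=27.0): large=0.71, overcast=0.45; AND[max(0, a+b−1)] → w = 0.16
R3 (z=3.0): ¬moderate=1−0.95=0.05, overcast=0.45; AND[max(0, a+b−1)] → w = 0.00
Weighted average = (0.22·14.0 + 0.16·27.0 + 0.00·3.0) / (0.22 + 0.16 + 0.00)
  = 7.4000 / 0.3800 = 19.474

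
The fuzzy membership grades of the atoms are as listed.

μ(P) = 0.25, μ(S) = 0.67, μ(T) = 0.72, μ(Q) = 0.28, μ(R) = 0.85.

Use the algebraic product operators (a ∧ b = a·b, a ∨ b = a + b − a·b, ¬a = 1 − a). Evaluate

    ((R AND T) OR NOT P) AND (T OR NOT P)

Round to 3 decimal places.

R AND T = a·b on (0.8500, 0.7200) = 0.6120
NOT P = 1 − 0.2500 = 0.7500
(R AND T) OR NOT P = a + b − a·b on (0.6120, 0.7500) = 0.9030
NOT P = 1 − 0.2500 = 0.7500
T OR NOT P = a + b − a·b on (0.7200, 0.7500) = 0.9300
((R AND T) OR NOT P) AND (T OR NOT P) = a·b on (0.9030, 0.9300) = 0.8398

0.840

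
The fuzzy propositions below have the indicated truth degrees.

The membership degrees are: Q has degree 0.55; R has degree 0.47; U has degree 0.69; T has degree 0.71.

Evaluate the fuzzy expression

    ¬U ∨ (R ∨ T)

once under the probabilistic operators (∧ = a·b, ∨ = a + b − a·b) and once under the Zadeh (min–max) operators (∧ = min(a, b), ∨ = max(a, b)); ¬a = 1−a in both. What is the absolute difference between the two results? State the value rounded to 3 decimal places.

0.184

Under probabilistic:
  ¬U = 1 − 0.6900 = 0.3100
  R ∨ T = a + b − a·b on (0.4700, 0.7100) = 0.8463
  ¬U ∨ (R ∨ T) = a + b − a·b on (0.3100, 0.8463) = 0.8939
  → value = 0.8939
Under Zadeh (min–max):
  ¬U = 1 − 0.69 = 0.31
  R ∨ T = max(a, b) on (0.47, 0.71) = 0.71
  ¬U ∨ (R ∨ T) = max(a, b) on (0.31, 0.71) = 0.71
  → value = 0.7100
|0.8939 − 0.7100| = 0.184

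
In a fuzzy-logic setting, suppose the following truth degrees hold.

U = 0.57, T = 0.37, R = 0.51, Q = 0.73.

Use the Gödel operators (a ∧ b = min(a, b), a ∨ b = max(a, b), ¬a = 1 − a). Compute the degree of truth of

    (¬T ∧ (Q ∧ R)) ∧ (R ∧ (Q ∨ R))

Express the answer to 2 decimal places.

¬T = 1 − 0.37 = 0.63
Q ∧ R = min(a, b) on (0.73, 0.51) = 0.51
¬T ∧ (Q ∧ R) = min(a, b) on (0.63, 0.51) = 0.51
Q ∨ R = max(a, b) on (0.73, 0.51) = 0.73
R ∧ (Q ∨ R) = min(a, b) on (0.51, 0.73) = 0.51
(¬T ∧ (Q ∧ R)) ∧ (R ∧ (Q ∨ R)) = min(a, b) on (0.51, 0.51) = 0.51

0.51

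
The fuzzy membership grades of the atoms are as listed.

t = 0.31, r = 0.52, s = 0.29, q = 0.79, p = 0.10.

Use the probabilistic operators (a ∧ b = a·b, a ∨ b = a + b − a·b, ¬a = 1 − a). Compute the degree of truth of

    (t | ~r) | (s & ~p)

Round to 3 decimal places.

~r = 1 − 0.5200 = 0.4800
t | ~r = a + b − a·b on (0.3100, 0.4800) = 0.6412
~p = 1 − 0.1000 = 0.9000
s & ~p = a·b on (0.2900, 0.9000) = 0.2610
(t | ~r) | (s & ~p) = a + b − a·b on (0.6412, 0.2610) = 0.7348

0.735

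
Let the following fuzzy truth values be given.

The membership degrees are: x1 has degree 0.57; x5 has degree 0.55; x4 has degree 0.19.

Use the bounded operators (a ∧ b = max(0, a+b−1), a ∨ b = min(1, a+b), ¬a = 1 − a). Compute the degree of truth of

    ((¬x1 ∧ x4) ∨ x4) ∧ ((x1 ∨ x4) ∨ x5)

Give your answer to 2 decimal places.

¬x1 = 1 − 0.57 = 0.43
¬x1 ∧ x4 = max(0, a+b−1) on (0.43, 0.19) = 0.00
(¬x1 ∧ x4) ∨ x4 = min(1, a+b) on (0.00, 0.19) = 0.19
x1 ∨ x4 = min(1, a+b) on (0.57, 0.19) = 0.76
(x1 ∨ x4) ∨ x5 = min(1, a+b) on (0.76, 0.55) = 1.00
((¬x1 ∧ x4) ∨ x4) ∧ ((x1 ∨ x4) ∨ x5) = max(0, a+b−1) on (0.19, 1.00) = 0.19

0.19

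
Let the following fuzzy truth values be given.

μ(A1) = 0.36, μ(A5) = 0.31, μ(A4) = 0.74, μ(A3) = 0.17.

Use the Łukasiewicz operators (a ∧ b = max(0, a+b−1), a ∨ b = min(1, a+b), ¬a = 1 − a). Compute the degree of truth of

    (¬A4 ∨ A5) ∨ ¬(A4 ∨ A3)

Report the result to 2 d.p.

0.66

¬A4 = 1 − 0.74 = 0.26
¬A4 ∨ A5 = min(1, a+b) on (0.26, 0.31) = 0.57
A4 ∨ A3 = min(1, a+b) on (0.74, 0.17) = 0.91
¬(A4 ∨ A3) = 1 − 0.91 = 0.09
(¬A4 ∨ A5) ∨ ¬(A4 ∨ A3) = min(1, a+b) on (0.57, 0.09) = 0.66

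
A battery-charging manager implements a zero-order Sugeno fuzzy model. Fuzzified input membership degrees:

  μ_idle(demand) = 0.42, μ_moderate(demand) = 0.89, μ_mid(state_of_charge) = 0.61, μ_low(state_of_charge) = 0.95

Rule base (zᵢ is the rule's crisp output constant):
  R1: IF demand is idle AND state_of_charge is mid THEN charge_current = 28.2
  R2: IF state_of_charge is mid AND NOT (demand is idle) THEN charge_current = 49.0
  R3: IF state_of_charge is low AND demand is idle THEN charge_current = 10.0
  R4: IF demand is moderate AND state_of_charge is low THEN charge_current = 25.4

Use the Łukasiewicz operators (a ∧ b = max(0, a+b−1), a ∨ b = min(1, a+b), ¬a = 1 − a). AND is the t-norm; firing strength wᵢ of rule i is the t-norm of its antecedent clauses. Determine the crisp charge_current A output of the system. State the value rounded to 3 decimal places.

R1 (z=28.2): idle=0.42, mid=0.61; AND[max(0, a+b−1)] → w = 0.03
R2 (z=49.0): mid=0.61, ¬idle=1−0.42=0.58; AND[max(0, a+b−1)] → w = 0.19
R3 (z=10.0): low=0.95, idle=0.42; AND[max(0, a+b−1)] → w = 0.37
R4 (z=25.4): moderate=0.89, low=0.95; AND[max(0, a+b−1)] → w = 0.84
Weighted average = (0.03·28.2 + 0.19·49.0 + 0.37·10.0 + 0.84·25.4) / (0.03 + 0.19 + 0.37 + 0.84)
  = 35.1920 / 1.4300 = 24.610

24.610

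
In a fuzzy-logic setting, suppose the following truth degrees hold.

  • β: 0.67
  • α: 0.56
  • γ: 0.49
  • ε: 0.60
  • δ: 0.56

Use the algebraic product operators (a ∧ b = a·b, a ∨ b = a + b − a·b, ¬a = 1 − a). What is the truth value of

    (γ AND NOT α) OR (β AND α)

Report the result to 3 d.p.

0.510

NOT α = 1 − 0.5600 = 0.4400
γ AND NOT α = a·b on (0.4900, 0.4400) = 0.2156
β AND α = a·b on (0.6700, 0.5600) = 0.3752
(γ AND NOT α) OR (β AND α) = a + b − a·b on (0.2156, 0.3752) = 0.5099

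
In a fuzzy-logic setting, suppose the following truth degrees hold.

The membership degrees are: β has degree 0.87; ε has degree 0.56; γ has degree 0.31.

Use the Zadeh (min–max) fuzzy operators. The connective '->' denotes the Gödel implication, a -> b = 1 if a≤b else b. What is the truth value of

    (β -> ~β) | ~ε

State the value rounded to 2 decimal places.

~β = 1 − 0.87 = 0.13
β -> ~β  [Gödel: 1 if a≤b else b] with a=0.87, b=0.13 → 0.13
~ε = 1 − 0.56 = 0.44
(β -> ~β) | ~ε = max(a, b) on (0.13, 0.44) = 0.44

0.44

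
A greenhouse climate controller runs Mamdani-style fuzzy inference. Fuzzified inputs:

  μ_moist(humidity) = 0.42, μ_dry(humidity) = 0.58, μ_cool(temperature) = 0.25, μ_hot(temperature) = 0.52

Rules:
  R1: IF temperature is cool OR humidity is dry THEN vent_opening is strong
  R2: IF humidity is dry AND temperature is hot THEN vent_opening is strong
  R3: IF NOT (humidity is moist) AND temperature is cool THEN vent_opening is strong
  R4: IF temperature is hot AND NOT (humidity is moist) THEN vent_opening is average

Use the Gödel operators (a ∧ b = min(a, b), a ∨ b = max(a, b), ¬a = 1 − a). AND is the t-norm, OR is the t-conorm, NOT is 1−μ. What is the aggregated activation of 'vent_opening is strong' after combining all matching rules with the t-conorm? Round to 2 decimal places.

0.58

R1: cool=0.25, dry=0.58; OR[max(a, b)] → w = 0.58
R2: dry=0.58, hot=0.52; AND[min(a, b)] → w = 0.52
R3: ¬moist=1−0.42=0.58, cool=0.25; AND[min(a, b)] → w = 0.25
R4: hot=0.52, ¬moist=1−0.42=0.58; AND[min(a, b)] → w = 0.52
Rules with consequent 'strong': {R1, R2, R3} → strengths 0.58, 0.52, 0.25
Aggregate via t-conorm [max(a, b)]: 0.58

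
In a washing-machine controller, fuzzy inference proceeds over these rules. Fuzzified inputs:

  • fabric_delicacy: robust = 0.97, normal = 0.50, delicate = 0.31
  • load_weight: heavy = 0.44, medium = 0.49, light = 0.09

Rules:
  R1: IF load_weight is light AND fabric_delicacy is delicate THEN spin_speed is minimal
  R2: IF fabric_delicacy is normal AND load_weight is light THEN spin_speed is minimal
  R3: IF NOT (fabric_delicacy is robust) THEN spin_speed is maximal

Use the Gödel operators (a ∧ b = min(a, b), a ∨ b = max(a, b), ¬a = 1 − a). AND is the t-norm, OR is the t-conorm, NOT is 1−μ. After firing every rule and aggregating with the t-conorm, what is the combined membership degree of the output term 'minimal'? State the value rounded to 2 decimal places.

R1: light=0.09, delicate=0.31; AND[min(a, b)] → w = 0.09
R2: normal=0.50, light=0.09; AND[min(a, b)] → w = 0.09
R3: ¬robust=1−0.97=0.03 → w = 0.03
Rules with consequent 'minimal': {R1, R2} → strengths 0.09, 0.09
Aggregate via t-conorm [max(a, b)]: 0.09

0.09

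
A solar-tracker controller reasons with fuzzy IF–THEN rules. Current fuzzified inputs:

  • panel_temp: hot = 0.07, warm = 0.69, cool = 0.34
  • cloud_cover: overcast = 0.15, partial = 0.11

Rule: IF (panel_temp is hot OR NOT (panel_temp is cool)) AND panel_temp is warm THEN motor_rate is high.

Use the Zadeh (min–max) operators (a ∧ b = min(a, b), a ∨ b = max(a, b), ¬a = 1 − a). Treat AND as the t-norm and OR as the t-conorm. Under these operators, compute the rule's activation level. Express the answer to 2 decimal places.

0.66

firing strength: (hot=0.07 OR ¬cool=1−0.34=0.66) = 0.66; AND[min(a, b)] with warm=0.69 → w = 0.66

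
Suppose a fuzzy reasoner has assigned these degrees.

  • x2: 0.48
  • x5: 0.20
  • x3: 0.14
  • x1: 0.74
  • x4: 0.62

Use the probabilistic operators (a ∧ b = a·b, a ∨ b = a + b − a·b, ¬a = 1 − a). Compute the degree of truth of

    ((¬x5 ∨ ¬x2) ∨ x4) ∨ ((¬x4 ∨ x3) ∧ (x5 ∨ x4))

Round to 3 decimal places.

¬x5 = 1 − 0.2000 = 0.8000
¬x2 = 1 − 0.4800 = 0.5200
¬x5 ∨ ¬x2 = a + b − a·b on (0.8000, 0.5200) = 0.9040
(¬x5 ∨ ¬x2) ∨ x4 = a + b − a·b on (0.9040, 0.6200) = 0.9635
¬x4 = 1 − 0.6200 = 0.3800
¬x4 ∨ x3 = a + b − a·b on (0.3800, 0.1400) = 0.4668
x5 ∨ x4 = a + b − a·b on (0.2000, 0.6200) = 0.6960
(¬x4 ∨ x3) ∧ (x5 ∨ x4) = a·b on (0.4668, 0.6960) = 0.3249
((¬x5 ∨ ¬x2) ∨ x4) ∨ ((¬x4 ∨ x3) ∧ (x5 ∨ x4)) = a + b − a·b on (0.9635, 0.3249) = 0.9754

0.975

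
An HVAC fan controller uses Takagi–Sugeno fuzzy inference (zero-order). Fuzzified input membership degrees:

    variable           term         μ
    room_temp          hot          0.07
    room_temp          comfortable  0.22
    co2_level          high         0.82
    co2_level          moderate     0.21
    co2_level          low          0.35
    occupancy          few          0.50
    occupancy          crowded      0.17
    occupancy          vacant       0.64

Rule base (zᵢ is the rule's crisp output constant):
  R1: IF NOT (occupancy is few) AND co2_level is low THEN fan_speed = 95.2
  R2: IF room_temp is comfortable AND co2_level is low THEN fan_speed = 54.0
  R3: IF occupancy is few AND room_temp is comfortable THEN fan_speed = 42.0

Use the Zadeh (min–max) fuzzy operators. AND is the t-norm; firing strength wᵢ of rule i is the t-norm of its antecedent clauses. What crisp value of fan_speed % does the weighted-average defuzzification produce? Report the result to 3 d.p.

R1 (z=95.2): ¬few=1−0.50=0.50, low=0.35; AND[min(a, b)] → w = 0.35
R2 (z=54.0): comfortable=0.22, low=0.35; AND[min(a, b)] → w = 0.22
R3 (z=42.0): few=0.50, comfortable=0.22; AND[min(a, b)] → w = 0.22
Weighted average = (0.35·95.2 + 0.22·54.0 + 0.22·42.0) / (0.35 + 0.22 + 0.22)
  = 54.4400 / 0.7900 = 68.911

68.911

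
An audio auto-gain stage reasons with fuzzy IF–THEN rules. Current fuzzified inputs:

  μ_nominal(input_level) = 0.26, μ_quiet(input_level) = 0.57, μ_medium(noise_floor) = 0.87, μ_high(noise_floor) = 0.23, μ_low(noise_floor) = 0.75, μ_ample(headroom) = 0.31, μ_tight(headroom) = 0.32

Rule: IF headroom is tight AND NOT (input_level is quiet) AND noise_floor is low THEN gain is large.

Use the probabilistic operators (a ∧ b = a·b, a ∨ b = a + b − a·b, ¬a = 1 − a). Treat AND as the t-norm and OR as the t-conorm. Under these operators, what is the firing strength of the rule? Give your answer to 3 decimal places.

0.103

firing strength: tight=0.32, ¬quiet=1−0.57=0.43, low=0.75; AND[a·b] → w = 0.1032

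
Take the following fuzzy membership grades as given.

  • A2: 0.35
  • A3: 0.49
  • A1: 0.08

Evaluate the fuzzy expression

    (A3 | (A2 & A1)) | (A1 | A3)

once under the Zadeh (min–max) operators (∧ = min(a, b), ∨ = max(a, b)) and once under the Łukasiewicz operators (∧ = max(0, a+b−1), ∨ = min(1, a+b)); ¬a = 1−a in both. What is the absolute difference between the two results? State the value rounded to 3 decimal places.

Under Zadeh (min–max):
  A2 & A1 = min(a, b) on (0.35, 0.08) = 0.08
  A3 | (A2 & A1) = max(a, b) on (0.49, 0.08) = 0.49
  A1 | A3 = max(a, b) on (0.08, 0.49) = 0.49
  (A3 | (A2 & A1)) | (A1 | A3) = max(a, b) on (0.49, 0.49) = 0.49
  → value = 0.4900
Under Łukasiewicz:
  A2 & A1 = max(0, a+b−1) on (0.35, 0.08) = 0.00
  A3 | (A2 & A1) = min(1, a+b) on (0.49, 0.00) = 0.49
  A1 | A3 = min(1, a+b) on (0.08, 0.49) = 0.57
  (A3 | (A2 & A1)) | (A1 | A3) = min(1, a+b) on (0.49, 0.57) = 1.00
  → value = 1.0000
|0.4900 − 1.0000| = 0.510

0.510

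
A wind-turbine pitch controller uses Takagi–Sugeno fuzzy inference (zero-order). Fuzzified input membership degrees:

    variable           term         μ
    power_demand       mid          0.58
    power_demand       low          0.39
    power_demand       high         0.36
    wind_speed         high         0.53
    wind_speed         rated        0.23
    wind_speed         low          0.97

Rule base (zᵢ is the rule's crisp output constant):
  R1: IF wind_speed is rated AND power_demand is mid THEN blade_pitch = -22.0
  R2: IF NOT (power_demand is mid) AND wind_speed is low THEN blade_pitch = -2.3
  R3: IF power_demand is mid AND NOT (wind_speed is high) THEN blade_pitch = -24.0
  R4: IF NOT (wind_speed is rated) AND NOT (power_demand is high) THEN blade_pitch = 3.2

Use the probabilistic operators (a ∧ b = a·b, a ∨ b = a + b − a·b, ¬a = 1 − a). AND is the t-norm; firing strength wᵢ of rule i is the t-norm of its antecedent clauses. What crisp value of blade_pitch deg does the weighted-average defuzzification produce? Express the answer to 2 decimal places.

-6.77

R1 (z=-22.0): rated=0.23, mid=0.58; AND[a·b] → w = 0.1334
R2 (z=-2.3): ¬mid=1−0.58=0.42, low=0.97; AND[a·b] → w = 0.4074
R3 (z=-24.0): mid=0.58, ¬high=1−0.53=0.47; AND[a·b] → w = 0.2726
R4 (z=3.2): ¬rated=1−0.23=0.77, ¬high=1−0.36=0.64; AND[a·b] → w = 0.4928
Weighted average = (0.1334·-22.0 + 0.4074·-2.3 + 0.2726·-24.0 + 0.4928·3.2) / (0.1334 + 0.4074 + 0.2726 + 0.4928)
  = -8.8373 / 1.3062 = -6.77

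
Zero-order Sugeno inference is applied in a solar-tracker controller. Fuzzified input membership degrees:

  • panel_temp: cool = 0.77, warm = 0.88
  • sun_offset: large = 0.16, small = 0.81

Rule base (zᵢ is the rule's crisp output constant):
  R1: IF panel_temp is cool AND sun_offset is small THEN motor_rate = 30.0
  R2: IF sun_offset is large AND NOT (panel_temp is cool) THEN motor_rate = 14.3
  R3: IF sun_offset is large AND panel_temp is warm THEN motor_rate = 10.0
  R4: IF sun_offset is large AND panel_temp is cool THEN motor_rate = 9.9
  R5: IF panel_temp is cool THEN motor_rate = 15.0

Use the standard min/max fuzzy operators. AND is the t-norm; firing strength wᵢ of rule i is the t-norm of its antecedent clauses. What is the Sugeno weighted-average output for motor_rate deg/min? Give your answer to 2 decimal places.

R1 (z=30.0): cool=0.77, small=0.81; AND[min(a, b)] → w = 0.77
R2 (z=14.3): large=0.16, ¬cool=1−0.77=0.23; AND[min(a, b)] → w = 0.16
R3 (z=10.0): large=0.16, warm=0.88; AND[min(a, b)] → w = 0.16
R4 (z=9.9): large=0.16, cool=0.77; AND[min(a, b)] → w = 0.16
R5 (z=15.0): cool=0.77 → w = 0.77
Weighted average = (0.77·30.0 + 0.16·14.3 + 0.16·10.0 + 0.16·9.9 + 0.77·15.0) / (0.77 + 0.16 + 0.16 + 0.16 + 0.77)
  = 40.1220 / 2.0200 = 19.86

19.86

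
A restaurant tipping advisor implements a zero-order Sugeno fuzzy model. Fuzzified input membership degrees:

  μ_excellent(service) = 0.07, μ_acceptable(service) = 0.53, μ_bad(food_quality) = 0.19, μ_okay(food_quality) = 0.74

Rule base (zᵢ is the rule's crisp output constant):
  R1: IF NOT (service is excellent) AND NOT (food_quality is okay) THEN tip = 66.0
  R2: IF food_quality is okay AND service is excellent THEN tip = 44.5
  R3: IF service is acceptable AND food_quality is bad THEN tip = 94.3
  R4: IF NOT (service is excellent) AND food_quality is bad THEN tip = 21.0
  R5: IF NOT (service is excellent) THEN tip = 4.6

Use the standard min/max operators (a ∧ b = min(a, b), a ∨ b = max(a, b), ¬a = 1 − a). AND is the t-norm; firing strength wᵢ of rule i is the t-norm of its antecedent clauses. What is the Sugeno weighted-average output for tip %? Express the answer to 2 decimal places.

R1 (z=66.0): ¬excellent=1−0.07=0.93, ¬okay=1−0.74=0.26; AND[min(a, b)] → w = 0.26
R2 (z=44.5): okay=0.74, excellent=0.07; AND[min(a, b)] → w = 0.07
R3 (z=94.3): acceptable=0.53, bad=0.19; AND[min(a, b)] → w = 0.19
R4 (z=21.0): ¬excellent=1−0.07=0.93, bad=0.19; AND[min(a, b)] → w = 0.19
R5 (z=4.6): ¬excellent=1−0.07=0.93 → w = 0.93
Weighted average = (0.26·66.0 + 0.07·44.5 + 0.19·94.3 + 0.19·21.0 + 0.93·4.6) / (0.26 + 0.07 + 0.19 + 0.19 + 0.93)
  = 46.4600 / 1.6400 = 28.33

28.33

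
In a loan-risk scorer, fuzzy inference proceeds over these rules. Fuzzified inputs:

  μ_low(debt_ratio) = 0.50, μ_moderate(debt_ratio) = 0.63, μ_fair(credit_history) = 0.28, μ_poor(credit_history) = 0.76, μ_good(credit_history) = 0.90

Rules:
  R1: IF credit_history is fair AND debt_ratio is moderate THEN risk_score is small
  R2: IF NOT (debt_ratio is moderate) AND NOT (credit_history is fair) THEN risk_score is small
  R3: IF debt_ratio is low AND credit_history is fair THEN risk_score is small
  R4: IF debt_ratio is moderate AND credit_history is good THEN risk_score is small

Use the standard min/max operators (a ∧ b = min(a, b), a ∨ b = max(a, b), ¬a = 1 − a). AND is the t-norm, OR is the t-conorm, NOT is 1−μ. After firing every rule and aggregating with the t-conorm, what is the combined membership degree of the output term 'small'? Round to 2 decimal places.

R1: fair=0.28, moderate=0.63; AND[min(a, b)] → w = 0.28
R2: ¬moderate=1−0.63=0.37, ¬fair=1−0.28=0.72; AND[min(a, b)] → w = 0.37
R3: low=0.50, fair=0.28; AND[min(a, b)] → w = 0.28
R4: moderate=0.63, good=0.90; AND[min(a, b)] → w = 0.63
Rules with consequent 'small': {R1, R2, R3, R4} → strengths 0.28, 0.37, 0.28, 0.63
Aggregate via t-conorm [max(a, b)]: 0.63

0.63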